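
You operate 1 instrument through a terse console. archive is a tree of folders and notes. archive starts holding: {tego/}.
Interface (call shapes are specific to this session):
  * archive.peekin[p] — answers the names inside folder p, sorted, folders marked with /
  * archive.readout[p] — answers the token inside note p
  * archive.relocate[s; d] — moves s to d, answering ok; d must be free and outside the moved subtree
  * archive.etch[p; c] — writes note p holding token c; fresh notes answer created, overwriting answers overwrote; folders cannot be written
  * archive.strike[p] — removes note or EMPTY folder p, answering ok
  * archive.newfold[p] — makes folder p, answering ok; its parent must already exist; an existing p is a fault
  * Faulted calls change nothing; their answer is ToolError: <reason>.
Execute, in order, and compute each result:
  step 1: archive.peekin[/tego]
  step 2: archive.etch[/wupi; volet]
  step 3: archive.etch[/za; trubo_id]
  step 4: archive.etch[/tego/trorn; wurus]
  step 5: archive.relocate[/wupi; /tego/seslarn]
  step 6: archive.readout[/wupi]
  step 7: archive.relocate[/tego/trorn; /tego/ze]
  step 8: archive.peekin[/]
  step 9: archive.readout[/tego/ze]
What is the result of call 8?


// archive.peekin(p='/tego') ~> []
// archive.etch(p='/wupi', c='volet') ~> created
// archive.etch(p='/za', c='trubo_id') ~> created
// archive.etch(p='/tego/trorn', c='wurus') ~> created
// archive.relocate(s='/wupi', d='/tego/seslarn') ~> ok
// archive.readout(p='/wupi') ~> ToolError: not found
// archive.relocate(s='/tego/trorn', d='/tego/ze') ~> ok
// archive.peekin(p='/') ~> [tego/, za]
// archive.readout(p='/tego/ze') ~> wurus

Answer: [tego/, za]


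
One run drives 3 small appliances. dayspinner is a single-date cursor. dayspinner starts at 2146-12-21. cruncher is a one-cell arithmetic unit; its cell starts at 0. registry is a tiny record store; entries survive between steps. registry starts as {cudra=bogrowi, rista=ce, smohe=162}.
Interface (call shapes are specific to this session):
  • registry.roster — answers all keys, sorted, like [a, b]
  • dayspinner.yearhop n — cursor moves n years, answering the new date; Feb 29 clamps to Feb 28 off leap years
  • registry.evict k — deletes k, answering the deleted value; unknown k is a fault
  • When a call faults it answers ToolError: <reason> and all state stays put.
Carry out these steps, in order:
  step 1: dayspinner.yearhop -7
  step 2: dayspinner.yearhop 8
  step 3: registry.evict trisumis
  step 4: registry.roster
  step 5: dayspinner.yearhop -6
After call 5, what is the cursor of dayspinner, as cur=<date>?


Answer: cur=2141-12-21

Derivation:
CALL dayspinner.yearhop[-7]
RET  2139-12-21
CALL dayspinner.yearhop[8]
RET  2147-12-21
CALL registry.evict[trisumis]
RET  ToolError: no such key trisumis
CALL registry.roster[]
RET  [cudra, rista, smohe]
CALL dayspinner.yearhop[-6]
RET  2141-12-21


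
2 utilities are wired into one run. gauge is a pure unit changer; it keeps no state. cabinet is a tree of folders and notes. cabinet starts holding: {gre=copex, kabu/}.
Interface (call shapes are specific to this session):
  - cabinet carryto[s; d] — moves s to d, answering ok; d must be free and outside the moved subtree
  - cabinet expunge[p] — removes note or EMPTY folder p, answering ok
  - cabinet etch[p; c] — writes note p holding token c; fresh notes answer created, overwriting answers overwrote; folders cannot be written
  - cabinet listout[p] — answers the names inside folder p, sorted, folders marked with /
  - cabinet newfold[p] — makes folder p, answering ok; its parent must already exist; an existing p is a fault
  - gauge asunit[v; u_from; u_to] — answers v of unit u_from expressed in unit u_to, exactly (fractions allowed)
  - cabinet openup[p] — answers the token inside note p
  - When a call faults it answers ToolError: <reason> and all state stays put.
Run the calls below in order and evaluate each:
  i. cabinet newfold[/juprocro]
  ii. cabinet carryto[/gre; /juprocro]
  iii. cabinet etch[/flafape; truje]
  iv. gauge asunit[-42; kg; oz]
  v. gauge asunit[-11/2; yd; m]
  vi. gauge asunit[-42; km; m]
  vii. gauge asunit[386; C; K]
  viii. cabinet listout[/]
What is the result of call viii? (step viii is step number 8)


Answer: [flafape, gre, juprocro/, kabu/]

Derivation:
Next I call cabinet newfold(p→/juprocro), and see ok.
I use cabinet carryto(s→/gre, d→/juprocro): ToolError: exists.
Invoking cabinet etch(p→/flafape, c→truje), — result: created.
Calling gauge asunit(v→-42, u_from→kg, u_to→oz), and see -9600000000/6479891.
Invoking gauge asunit(v→-11/2, u_from→yd, u_to→m), → -12573/2500.
Now I run gauge asunit(v→-42, u_from→km, u_to→m), yielding -42000.
I use gauge asunit(v→386, u_from→C, u_to→K): 13183/20.
Then cabinet listout(p→/), — result: [flafape, gre, juprocro/, kabu/].


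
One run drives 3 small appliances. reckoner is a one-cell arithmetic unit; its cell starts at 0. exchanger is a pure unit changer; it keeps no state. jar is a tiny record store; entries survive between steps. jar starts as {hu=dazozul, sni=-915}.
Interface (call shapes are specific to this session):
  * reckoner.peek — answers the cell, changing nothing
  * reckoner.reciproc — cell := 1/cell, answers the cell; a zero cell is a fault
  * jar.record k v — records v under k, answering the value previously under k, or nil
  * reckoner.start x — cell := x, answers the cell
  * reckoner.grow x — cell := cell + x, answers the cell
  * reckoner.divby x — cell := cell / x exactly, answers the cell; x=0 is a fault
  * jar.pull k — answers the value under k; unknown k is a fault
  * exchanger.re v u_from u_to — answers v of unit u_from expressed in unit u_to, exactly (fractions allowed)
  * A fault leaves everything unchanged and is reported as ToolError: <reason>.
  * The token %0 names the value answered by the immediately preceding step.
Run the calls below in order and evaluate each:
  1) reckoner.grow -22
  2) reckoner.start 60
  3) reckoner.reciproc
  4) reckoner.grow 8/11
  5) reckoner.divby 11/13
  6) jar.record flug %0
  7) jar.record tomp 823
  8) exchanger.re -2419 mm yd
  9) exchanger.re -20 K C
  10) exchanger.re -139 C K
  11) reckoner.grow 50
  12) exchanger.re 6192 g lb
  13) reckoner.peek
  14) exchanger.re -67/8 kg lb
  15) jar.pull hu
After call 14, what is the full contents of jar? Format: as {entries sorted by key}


// 1. reckoner.grow(x='-22') : -22
// 2. reckoner.start(x='60') : 60
// 3. reckoner.reciproc() : 1/60
// 4. reckoner.grow(x='8/11') : 491/660
// 5. reckoner.divby(x='11/13') : 6383/7260
// 6. jar.record(k='flug', v='%0') : nil
// 7. jar.record(k='tomp', v='823') : nil
// 8. exchanger.re(v='-2419', u_from='mm', u_to='yd') : -12095/4572
// 9. exchanger.re(v='-20', u_from='K', u_to='C') : -5863/20
// 10. exchanger.re(v='-139', u_from='C', u_to='K') : 2683/20
// 11. reckoner.grow(x='50') : 369383/7260
// 12. exchanger.re(v='6192', u_from='g', u_to='lb') : 619200000/45359237
// 13. reckoner.peek() : 369383/7260
// 14. exchanger.re(v='-67/8', u_from='kg', u_to='lb') : -837500000/45359237
// 15. jar.pull(k='hu') : dazozul

Answer: {flug=6383/7260, hu=dazozul, sni=-915, tomp=823}


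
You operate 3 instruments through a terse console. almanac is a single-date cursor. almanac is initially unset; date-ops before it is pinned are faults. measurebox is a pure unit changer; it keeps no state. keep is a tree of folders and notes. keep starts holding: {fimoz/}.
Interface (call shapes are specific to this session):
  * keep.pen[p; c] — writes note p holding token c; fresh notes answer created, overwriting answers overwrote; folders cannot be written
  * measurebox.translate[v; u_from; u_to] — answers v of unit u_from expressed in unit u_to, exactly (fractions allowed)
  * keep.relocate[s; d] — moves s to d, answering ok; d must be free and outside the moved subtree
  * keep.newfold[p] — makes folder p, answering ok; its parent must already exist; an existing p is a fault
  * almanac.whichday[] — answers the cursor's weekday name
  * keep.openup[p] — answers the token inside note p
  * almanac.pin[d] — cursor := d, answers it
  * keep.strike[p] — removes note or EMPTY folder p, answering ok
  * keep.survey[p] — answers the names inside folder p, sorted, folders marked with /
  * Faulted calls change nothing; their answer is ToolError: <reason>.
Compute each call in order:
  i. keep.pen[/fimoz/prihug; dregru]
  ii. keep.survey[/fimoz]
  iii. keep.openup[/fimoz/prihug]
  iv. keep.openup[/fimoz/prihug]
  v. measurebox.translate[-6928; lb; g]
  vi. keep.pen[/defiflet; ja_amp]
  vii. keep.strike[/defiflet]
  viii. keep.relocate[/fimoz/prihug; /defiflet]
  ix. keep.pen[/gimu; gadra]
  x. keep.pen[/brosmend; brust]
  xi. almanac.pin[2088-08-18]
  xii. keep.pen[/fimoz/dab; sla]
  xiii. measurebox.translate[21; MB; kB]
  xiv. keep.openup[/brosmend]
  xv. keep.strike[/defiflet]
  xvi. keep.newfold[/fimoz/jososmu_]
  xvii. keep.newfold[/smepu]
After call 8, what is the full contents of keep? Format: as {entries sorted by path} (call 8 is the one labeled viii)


Now I run keep.pen on p=/fimoz/prihug, c=dregru, → created.
I try keep.survey on p=/fimoz, yielding [prihug].
Now I run keep.openup on p=/fimoz/prihug, and observe dregru.
Calling keep.openup on p=/fimoz/prihug, giving dregru.
Then measurebox.translate on v=-6928, u_from=lb, u_to=g, yielding -19640549621/6250.
Next I call keep.pen on p=/defiflet, c=ja_amp, and observe created.
Now I run keep.strike on p=/defiflet, and get ok.
Now I run keep.relocate on s=/fimoz/prihug, d=/defiflet, and see ok.
Using keep.pen on p=/gimu, c=gadra, and get created.
I try keep.pen on p=/brosmend, c=brust, and observe created.
I use almanac.pin on d=2088-08-18, and get 2088-08-18.
I call keep.pen on p=/fimoz/dab, c=sla, and see created.
Calling measurebox.translate on v=21, u_from=MB, u_to=kB, giving 21000.
Using keep.openup on p=/brosmend: brust.
I call keep.strike on p=/defiflet, — result: ok.
Now I run keep.newfold on p=/fimoz/jososmu_: ok.
I use keep.newfold on p=/smepu, and get ok.

Answer: {defiflet=dregru, fimoz/}


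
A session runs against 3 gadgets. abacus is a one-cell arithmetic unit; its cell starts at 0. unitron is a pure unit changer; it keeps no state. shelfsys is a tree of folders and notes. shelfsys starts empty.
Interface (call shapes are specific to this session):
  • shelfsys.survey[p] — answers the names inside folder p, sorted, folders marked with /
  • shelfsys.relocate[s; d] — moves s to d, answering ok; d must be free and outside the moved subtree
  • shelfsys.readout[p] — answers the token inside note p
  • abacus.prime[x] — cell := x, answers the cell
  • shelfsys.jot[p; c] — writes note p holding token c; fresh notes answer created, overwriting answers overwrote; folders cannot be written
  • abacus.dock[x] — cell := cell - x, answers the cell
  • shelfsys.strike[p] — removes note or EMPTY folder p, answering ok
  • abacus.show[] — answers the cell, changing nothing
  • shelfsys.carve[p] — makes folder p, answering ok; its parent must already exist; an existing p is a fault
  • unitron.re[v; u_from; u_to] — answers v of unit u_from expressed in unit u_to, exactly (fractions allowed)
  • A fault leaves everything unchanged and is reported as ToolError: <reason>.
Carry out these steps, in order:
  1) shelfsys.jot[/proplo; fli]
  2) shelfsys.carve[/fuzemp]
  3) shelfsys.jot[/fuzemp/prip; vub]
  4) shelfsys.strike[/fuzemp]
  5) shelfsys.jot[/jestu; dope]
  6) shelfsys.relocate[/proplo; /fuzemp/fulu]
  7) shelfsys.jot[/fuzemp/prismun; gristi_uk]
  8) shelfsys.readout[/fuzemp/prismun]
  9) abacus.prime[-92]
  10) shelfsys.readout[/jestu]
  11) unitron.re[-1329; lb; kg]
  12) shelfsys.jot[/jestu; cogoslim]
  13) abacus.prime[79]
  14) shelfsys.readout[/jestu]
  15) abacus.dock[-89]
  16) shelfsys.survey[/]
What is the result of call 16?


// 1. shelfsys.jot(p→/proplo, c→fli) -> created
// 2. shelfsys.carve(p→/fuzemp) -> ok
// 3. shelfsys.jot(p→/fuzemp/prip, c→vub) -> created
// 4. shelfsys.strike(p→/fuzemp) -> ToolError: not empty
// 5. shelfsys.jot(p→/jestu, c→dope) -> created
// 6. shelfsys.relocate(s→/proplo, d→/fuzemp/fulu) -> ok
// 7. shelfsys.jot(p→/fuzemp/prismun, c→gristi_uk) -> created
// 8. shelfsys.readout(p→/fuzemp/prismun) -> gristi_uk
// 9. abacus.prime(x→-92) -> -92
// 10. shelfsys.readout(p→/jestu) -> dope
// 11. unitron.re(v→-1329, u_from→lb, u_to→kg) -> -60282425973/100000000
// 12. shelfsys.jot(p→/jestu, c→cogoslim) -> overwrote
// 13. abacus.prime(x→79) -> 79
// 14. shelfsys.readout(p→/jestu) -> cogoslim
// 15. abacus.dock(x→-89) -> 168
// 16. shelfsys.survey(p→/) -> [fuzemp/, jestu]

Answer: [fuzemp/, jestu]


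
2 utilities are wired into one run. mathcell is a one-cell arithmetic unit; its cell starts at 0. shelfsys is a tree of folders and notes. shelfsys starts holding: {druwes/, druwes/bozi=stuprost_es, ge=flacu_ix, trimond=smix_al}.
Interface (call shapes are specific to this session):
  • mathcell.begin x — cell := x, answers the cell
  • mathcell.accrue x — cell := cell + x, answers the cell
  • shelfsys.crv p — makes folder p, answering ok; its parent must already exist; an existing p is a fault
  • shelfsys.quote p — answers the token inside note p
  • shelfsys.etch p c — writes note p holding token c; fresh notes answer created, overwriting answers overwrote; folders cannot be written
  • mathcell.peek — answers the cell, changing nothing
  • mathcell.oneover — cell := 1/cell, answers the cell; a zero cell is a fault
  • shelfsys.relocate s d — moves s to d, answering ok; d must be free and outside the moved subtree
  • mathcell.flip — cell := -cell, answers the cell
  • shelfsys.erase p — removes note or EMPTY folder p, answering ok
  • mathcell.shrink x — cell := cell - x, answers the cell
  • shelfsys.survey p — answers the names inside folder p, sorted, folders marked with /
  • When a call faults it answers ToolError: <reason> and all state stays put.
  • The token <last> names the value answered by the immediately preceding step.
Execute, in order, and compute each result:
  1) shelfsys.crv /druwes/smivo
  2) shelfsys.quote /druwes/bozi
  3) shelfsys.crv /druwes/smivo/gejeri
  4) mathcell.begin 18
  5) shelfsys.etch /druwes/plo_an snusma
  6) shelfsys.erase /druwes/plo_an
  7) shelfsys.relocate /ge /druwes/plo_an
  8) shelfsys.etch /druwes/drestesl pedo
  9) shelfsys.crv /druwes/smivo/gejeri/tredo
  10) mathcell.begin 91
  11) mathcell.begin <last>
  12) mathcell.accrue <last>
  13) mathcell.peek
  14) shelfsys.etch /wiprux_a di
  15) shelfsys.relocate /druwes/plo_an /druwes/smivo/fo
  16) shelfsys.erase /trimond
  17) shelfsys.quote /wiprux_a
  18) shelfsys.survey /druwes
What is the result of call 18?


Then crv with p=/druwes/smivo, → ok.
Next I call quote with p=/druwes/bozi, — result: stuprost_es.
I invoke crv with p=/druwes/smivo/gejeri, — result: ok.
I invoke begin with x=18, → 18.
I call etch with p=/druwes/plo_an, c=snusma, → created.
I use erase with p=/druwes/plo_an, and see ok.
I call relocate with s=/ge, d=/druwes/plo_an, giving ok.
Now I run etch with p=/druwes/drestesl, c=pedo, and get created.
I try crv with p=/druwes/smivo/gejeri/tredo, yielding ok.
Next I call begin with x=91, and see 91.
I try begin with x=<last>, giving 91.
Using accrue with x=<last>, and see 182.
Next I call peek(), and see 182.
Now I run etch with p=/wiprux_a, c=di: created.
Next I call relocate with s=/druwes/plo_an, d=/druwes/smivo/fo, and get ok.
I call erase with p=/trimond, giving ok.
Now I run quote with p=/wiprux_a: di.
Next I call survey with p=/druwes, and observe [bozi, drestesl, smivo/].

Answer: [bozi, drestesl, smivo/]


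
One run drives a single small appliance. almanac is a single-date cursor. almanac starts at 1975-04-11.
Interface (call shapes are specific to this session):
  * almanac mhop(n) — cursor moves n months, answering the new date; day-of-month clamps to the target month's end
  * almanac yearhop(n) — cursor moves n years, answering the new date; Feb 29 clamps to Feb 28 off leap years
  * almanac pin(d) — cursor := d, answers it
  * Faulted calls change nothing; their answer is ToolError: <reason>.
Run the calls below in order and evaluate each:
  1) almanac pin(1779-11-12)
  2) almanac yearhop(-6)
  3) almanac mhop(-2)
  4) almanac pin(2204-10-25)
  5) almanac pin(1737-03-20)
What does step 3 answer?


Answer: 1773-09-12

Derivation:
I use almanac pin passing d→1779-11-12, — result: 1779-11-12.
I try almanac yearhop passing n→-6, — result: 1773-11-12.
I use almanac mhop passing n→-2, giving 1773-09-12.
I invoke almanac pin passing d→2204-10-25, which returns 2204-10-25.
Then almanac pin passing d→1737-03-20, and get 1737-03-20.


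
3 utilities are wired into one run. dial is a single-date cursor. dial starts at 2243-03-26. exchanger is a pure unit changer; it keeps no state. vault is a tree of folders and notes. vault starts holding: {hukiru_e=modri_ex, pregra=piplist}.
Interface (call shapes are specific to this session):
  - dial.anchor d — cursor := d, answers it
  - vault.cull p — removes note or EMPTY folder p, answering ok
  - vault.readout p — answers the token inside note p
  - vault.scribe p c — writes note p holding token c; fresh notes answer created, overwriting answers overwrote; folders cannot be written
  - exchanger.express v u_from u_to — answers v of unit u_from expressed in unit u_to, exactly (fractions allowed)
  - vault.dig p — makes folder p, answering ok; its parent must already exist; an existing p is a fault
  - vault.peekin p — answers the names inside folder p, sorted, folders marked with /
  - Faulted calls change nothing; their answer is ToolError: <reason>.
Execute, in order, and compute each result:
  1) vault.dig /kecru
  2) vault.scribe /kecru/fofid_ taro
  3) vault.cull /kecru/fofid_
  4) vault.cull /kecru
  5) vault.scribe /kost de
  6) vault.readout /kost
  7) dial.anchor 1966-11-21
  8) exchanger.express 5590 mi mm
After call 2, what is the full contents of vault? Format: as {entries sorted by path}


Answer: {hukiru_e=modri_ex, kecru/, kecru/fofid_=taro, pregra=piplist}

Derivation:
# 1. vault.dig(p→/kecru) -> ok
# 2. vault.scribe(p→/kecru/fofid_, c→taro) -> created
# 3. vault.cull(p→/kecru/fofid_) -> ok
# 4. vault.cull(p→/kecru) -> ok
# 5. vault.scribe(p→/kost, c→de) -> created
# 6. vault.readout(p→/kost) -> de
# 7. dial.anchor(d→1966-11-21) -> 1966-11-21
# 8. exchanger.express(v→5590, u_from→mi, u_to→mm) -> 8996232960


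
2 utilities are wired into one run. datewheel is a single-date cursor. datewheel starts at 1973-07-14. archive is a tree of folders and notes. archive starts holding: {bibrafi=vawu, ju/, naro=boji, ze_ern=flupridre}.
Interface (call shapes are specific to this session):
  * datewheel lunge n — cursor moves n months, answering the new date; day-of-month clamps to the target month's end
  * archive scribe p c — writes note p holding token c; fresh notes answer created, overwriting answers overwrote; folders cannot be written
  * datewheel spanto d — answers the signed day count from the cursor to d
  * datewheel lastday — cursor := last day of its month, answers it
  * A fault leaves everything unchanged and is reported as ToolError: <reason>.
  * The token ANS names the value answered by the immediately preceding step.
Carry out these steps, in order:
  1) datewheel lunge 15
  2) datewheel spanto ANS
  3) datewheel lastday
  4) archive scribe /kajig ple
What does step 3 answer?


→ datewheel lunge(n: 15)
← 1974-10-14
→ datewheel spanto(d: ANS)
← 0
→ datewheel lastday()
← 1974-10-31
→ archive scribe(p: /kajig, c: ple)
← created

Answer: 1974-10-31


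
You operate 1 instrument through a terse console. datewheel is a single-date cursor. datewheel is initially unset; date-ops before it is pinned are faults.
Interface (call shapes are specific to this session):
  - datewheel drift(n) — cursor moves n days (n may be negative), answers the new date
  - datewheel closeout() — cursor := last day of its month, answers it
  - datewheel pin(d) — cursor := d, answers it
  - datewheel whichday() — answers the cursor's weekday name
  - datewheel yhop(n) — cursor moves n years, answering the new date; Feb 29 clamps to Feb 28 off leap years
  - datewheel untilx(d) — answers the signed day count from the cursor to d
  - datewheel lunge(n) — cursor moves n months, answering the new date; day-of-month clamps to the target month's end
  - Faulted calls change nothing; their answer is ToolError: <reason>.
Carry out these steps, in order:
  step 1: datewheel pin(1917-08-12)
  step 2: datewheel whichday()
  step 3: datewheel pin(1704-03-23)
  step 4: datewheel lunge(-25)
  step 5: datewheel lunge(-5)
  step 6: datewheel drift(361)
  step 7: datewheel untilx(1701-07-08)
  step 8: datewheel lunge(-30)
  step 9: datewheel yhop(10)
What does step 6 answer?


Answer: 1702-09-19

Derivation:
CALL datewheel pin[d→1917-08-12]
RET  1917-08-12
CALL datewheel whichday[]
RET  Sunday
CALL datewheel pin[d→1704-03-23]
RET  1704-03-23
CALL datewheel lunge[n→-25]
RET  1702-02-23
CALL datewheel lunge[n→-5]
RET  1701-09-23
CALL datewheel drift[n→361]
RET  1702-09-19
CALL datewheel untilx[d→1701-07-08]
RET  -438
CALL datewheel lunge[n→-30]
RET  1700-03-19
CALL datewheel yhop[n→10]
RET  1710-03-19


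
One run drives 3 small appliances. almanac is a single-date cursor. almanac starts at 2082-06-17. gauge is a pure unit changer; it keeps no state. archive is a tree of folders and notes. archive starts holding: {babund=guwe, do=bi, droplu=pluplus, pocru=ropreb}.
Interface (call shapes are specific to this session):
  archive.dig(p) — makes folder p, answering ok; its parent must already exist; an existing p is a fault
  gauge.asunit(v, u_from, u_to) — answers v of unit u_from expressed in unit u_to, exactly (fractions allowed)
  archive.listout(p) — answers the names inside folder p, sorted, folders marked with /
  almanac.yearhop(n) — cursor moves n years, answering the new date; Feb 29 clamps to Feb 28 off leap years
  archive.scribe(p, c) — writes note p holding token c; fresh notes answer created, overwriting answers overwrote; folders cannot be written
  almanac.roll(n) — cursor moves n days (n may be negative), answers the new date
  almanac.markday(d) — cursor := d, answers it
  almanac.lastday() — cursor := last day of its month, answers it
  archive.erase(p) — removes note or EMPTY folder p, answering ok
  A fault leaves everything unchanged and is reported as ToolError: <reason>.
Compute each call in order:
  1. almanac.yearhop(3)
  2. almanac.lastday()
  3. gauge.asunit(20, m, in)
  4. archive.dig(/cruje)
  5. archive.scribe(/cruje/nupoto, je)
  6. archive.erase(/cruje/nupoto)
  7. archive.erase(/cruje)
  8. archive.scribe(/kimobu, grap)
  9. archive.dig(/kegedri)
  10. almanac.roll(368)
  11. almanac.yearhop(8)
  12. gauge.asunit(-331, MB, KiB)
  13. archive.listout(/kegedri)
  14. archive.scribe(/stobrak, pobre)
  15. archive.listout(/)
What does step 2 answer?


Answer: 2085-06-30

Derivation:
% almanac.yearhop n='3'
:: 2085-06-17
% almanac.lastday
:: 2085-06-30
% gauge.asunit v='20' u_from='m' u_to='in'
:: 100000/127
% archive.dig p='/cruje'
:: ok
% archive.scribe p='/cruje/nupoto' c='je'
:: created
% archive.erase p='/cruje/nupoto'
:: ok
% archive.erase p='/cruje'
:: ok
% archive.scribe p='/kimobu' c='grap'
:: created
% archive.dig p='/kegedri'
:: ok
% almanac.roll n='368'
:: 2086-07-03
% almanac.yearhop n='8'
:: 2094-07-03
% gauge.asunit v='-331' u_from='MB' u_to='KiB'
:: -5171875/16
% archive.listout p='/kegedri'
:: []
% archive.scribe p='/stobrak' c='pobre'
:: created
% archive.listout p='/'
:: [babund, do, droplu, kegedri/, kimobu, pocru, stobrak]


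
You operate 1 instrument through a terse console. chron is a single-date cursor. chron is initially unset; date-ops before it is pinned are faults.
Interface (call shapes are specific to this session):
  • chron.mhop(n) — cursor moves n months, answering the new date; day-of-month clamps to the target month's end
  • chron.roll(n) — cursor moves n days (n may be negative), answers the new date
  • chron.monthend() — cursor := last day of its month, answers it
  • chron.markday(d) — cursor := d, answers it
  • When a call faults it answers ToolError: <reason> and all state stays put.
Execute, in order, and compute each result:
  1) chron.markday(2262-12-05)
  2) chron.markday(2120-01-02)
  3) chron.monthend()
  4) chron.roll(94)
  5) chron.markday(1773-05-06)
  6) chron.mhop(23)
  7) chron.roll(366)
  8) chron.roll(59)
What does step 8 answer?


Answer: 1776-06-04

Derivation:
Act: chron.markday[d=2262-12-05]
Obs: 2262-12-05
Act: chron.markday[d=2120-01-02]
Obs: 2120-01-02
Act: chron.monthend[]
Obs: 2120-01-31
Act: chron.roll[n=94]
Obs: 2120-05-04
Act: chron.markday[d=1773-05-06]
Obs: 1773-05-06
Act: chron.mhop[n=23]
Obs: 1775-04-06
Act: chron.roll[n=366]
Obs: 1776-04-06
Act: chron.roll[n=59]
Obs: 1776-06-04


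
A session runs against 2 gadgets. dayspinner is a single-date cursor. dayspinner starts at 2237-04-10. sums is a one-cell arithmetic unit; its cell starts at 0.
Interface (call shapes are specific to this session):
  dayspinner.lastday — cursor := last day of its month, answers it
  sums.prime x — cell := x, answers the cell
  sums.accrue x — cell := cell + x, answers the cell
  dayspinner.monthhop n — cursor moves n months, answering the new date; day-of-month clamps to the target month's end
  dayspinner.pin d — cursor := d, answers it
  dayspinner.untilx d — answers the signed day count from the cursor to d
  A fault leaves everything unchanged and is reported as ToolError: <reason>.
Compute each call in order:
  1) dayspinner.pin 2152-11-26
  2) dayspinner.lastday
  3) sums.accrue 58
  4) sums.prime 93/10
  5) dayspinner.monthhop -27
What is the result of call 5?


Answer: 2150-08-30

Derivation:
==> dayspinner.pin(d='2152-11-26')
<== 2152-11-26
==> dayspinner.lastday()
<== 2152-11-30
==> sums.accrue(x='58')
<== 58
==> sums.prime(x='93/10')
<== 93/10
==> dayspinner.monthhop(n='-27')
<== 2150-08-30


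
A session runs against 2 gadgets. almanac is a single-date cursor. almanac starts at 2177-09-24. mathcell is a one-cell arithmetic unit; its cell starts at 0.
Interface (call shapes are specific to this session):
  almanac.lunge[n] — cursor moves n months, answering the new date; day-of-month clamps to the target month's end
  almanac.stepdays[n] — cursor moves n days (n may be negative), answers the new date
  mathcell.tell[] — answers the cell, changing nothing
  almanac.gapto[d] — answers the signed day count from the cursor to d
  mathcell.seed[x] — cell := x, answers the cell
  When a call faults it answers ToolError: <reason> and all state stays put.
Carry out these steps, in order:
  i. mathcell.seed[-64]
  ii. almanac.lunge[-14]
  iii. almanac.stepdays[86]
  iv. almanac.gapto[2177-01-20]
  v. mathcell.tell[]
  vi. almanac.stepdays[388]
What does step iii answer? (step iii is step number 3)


# seed(x='-64') == -64
# lunge(n='-14') == 2176-07-24
# stepdays(n='86') == 2176-10-18
# gapto(d='2177-01-20') == 94
# tell() == -64
# stepdays(n='388') == 2177-11-10

Answer: 2176-10-18


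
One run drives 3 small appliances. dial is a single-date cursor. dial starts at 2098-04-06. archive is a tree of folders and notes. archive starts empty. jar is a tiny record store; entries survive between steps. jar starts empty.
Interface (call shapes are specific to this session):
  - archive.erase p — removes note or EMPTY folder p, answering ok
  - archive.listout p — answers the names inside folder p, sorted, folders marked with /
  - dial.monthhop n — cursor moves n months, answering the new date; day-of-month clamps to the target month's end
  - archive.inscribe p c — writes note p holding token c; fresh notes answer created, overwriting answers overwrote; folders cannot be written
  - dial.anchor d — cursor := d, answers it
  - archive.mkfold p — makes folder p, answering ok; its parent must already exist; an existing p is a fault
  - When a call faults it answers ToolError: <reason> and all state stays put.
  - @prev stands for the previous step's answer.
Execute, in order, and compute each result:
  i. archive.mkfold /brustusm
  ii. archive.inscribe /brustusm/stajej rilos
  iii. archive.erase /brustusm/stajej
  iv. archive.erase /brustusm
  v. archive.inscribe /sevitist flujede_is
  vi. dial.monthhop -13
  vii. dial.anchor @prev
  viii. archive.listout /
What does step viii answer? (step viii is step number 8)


Answer: [sevitist]

Derivation:
Step: mkfold[p='/brustusm']
Result: ok
Step: inscribe[p='/brustusm/stajej'; c='rilos']
Result: created
Step: erase[p='/brustusm/stajej']
Result: ok
Step: erase[p='/brustusm']
Result: ok
Step: inscribe[p='/sevitist'; c='flujede_is']
Result: created
Step: monthhop[n='-13']
Result: 2097-03-06
Step: anchor[d='@prev']
Result: 2097-03-06
Step: listout[p='/']
Result: [sevitist]


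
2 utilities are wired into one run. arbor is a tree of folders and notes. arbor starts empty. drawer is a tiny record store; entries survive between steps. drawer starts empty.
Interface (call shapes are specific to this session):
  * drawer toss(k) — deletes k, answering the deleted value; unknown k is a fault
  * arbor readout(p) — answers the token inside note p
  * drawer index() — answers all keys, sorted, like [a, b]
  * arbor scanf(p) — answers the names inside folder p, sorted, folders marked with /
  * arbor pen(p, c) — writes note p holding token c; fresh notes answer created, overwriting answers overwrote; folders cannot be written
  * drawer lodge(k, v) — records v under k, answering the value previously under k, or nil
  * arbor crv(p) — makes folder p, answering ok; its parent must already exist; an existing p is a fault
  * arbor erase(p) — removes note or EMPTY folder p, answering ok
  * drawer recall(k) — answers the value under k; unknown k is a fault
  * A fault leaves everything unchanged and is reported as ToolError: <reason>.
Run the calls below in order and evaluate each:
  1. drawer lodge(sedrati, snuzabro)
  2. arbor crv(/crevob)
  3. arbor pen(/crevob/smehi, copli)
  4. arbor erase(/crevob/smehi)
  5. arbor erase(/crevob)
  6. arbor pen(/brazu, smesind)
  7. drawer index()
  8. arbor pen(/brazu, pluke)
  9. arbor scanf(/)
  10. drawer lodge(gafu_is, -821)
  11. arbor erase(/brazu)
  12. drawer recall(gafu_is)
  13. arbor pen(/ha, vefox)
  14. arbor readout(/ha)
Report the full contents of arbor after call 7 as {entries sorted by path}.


-> drawer lodge(sedrati, snuzabro)
<- nil
-> arbor crv(/crevob)
<- ok
-> arbor pen(/crevob/smehi, copli)
<- created
-> arbor erase(/crevob/smehi)
<- ok
-> arbor erase(/crevob)
<- ok
-> arbor pen(/brazu, smesind)
<- created
-> drawer index()
<- [sedrati]
-> arbor pen(/brazu, pluke)
<- overwrote
-> arbor scanf(/)
<- [brazu]
-> drawer lodge(gafu_is, -821)
<- nil
-> arbor erase(/brazu)
<- ok
-> drawer recall(gafu_is)
<- -821
-> arbor pen(/ha, vefox)
<- created
-> arbor readout(/ha)
<- vefox

Answer: {brazu=smesind}


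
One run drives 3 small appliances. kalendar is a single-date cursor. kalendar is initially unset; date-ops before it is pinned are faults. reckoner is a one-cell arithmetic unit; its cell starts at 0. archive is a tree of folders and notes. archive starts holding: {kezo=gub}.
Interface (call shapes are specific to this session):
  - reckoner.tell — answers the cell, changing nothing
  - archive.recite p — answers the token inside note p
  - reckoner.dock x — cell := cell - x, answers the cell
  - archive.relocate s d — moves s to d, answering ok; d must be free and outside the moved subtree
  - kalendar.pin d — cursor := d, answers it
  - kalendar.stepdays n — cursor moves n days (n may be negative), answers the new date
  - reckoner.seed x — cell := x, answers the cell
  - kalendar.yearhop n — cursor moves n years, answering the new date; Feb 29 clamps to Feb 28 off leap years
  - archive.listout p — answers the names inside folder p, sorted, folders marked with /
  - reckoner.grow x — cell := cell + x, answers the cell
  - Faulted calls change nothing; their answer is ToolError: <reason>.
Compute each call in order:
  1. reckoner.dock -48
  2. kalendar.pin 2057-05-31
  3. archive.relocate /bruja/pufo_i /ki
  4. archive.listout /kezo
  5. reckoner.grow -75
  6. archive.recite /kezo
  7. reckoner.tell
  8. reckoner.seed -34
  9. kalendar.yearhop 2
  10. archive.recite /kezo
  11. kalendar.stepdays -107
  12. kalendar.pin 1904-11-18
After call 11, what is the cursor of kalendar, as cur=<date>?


→ reckoner.dock(x=-48)
← 48
→ kalendar.pin(d=2057-05-31)
← 2057-05-31
→ archive.relocate(s=/bruja/pufo_i, d=/ki)
← ToolError: not found
→ archive.listout(p=/kezo)
← ToolError: not a directory
→ reckoner.grow(x=-75)
← -27
→ archive.recite(p=/kezo)
← gub
→ reckoner.tell()
← -27
→ reckoner.seed(x=-34)
← -34
→ kalendar.yearhop(n=2)
← 2059-05-31
→ archive.recite(p=/kezo)
← gub
→ kalendar.stepdays(n=-107)
← 2059-02-13
→ kalendar.pin(d=1904-11-18)
← 1904-11-18

Answer: cur=2059-02-13


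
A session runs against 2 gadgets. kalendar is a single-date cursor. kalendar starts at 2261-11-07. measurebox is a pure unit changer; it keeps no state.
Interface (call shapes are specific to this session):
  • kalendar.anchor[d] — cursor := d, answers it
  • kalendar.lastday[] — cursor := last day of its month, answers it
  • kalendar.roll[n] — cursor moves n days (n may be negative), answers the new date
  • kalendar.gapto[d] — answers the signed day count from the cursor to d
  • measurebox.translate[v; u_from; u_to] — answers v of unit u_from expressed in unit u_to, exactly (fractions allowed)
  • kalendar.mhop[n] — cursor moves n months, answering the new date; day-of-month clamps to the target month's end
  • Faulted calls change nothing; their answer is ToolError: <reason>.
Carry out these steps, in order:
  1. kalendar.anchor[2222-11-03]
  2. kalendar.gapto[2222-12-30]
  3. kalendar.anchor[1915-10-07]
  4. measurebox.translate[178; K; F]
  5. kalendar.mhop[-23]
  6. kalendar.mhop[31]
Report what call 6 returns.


~$ kalendar.anchor 2222-11-03
[out] 2222-11-03
~$ kalendar.gapto 2222-12-30
[out] 57
~$ kalendar.anchor 1915-10-07
[out] 1915-10-07
~$ measurebox.translate 178 K F
[out] -13927/100
~$ kalendar.mhop -23
[out] 1913-11-07
~$ kalendar.mhop 31
[out] 1916-06-07

Answer: 1916-06-07


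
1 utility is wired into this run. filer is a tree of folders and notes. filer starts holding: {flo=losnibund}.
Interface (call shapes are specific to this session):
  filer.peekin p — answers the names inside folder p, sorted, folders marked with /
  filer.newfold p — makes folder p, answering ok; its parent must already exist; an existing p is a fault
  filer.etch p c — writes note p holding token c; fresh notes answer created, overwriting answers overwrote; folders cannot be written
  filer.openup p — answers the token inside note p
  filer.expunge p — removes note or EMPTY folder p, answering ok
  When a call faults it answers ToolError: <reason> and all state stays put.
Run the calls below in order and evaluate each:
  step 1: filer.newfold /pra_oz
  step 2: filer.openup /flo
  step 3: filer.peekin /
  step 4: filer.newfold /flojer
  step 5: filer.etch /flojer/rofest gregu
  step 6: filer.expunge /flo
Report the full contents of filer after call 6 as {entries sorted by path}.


→ filer.newfold(p: /pra_oz)
← ok
→ filer.openup(p: /flo)
← losnibund
→ filer.peekin(p: /)
← [flo, pra_oz/]
→ filer.newfold(p: /flojer)
← ok
→ filer.etch(p: /flojer/rofest, c: gregu)
← created
→ filer.expunge(p: /flo)
← ok

Answer: {flojer/, flojer/rofest=gregu, pra_oz/}


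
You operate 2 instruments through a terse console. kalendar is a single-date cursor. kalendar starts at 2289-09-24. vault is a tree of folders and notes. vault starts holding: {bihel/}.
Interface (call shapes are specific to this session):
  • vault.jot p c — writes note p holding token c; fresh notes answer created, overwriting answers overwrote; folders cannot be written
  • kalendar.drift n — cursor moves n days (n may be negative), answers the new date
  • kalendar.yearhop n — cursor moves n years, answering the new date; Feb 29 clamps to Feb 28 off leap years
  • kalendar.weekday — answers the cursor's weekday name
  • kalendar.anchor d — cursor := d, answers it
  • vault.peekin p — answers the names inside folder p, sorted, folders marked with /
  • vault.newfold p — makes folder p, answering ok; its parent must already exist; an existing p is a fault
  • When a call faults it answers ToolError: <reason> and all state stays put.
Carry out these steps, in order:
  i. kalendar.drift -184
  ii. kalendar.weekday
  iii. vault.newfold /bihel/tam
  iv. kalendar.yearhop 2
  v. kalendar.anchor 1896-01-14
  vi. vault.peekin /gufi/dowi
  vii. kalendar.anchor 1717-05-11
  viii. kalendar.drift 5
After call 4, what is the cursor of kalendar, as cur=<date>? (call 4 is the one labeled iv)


~$ drift -184
  2289-03-24
~$ weekday
  Sunday
~$ newfold /bihel/tam
  ok
~$ yearhop 2
  2291-03-24
~$ anchor 1896-01-14
  1896-01-14
~$ peekin /gufi/dowi
  ToolError: not found
~$ anchor 1717-05-11
  1717-05-11
~$ drift 5
  1717-05-16

Answer: cur=2291-03-24


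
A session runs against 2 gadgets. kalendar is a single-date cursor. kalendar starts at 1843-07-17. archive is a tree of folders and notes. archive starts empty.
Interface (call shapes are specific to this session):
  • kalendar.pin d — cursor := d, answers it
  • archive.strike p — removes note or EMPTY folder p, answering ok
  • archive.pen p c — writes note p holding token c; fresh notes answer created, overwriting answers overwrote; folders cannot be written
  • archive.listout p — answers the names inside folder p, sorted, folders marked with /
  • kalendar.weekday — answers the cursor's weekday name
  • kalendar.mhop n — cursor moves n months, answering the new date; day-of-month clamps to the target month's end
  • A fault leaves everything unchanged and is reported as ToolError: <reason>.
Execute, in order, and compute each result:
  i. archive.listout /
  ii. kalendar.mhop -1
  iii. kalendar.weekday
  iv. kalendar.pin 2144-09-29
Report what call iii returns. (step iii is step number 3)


-- 1. archive.listout(/) : []
-- 2. kalendar.mhop(-1) : 1843-06-17
-- 3. kalendar.weekday() : Saturday
-- 4. kalendar.pin(2144-09-29) : 2144-09-29

Answer: Saturday


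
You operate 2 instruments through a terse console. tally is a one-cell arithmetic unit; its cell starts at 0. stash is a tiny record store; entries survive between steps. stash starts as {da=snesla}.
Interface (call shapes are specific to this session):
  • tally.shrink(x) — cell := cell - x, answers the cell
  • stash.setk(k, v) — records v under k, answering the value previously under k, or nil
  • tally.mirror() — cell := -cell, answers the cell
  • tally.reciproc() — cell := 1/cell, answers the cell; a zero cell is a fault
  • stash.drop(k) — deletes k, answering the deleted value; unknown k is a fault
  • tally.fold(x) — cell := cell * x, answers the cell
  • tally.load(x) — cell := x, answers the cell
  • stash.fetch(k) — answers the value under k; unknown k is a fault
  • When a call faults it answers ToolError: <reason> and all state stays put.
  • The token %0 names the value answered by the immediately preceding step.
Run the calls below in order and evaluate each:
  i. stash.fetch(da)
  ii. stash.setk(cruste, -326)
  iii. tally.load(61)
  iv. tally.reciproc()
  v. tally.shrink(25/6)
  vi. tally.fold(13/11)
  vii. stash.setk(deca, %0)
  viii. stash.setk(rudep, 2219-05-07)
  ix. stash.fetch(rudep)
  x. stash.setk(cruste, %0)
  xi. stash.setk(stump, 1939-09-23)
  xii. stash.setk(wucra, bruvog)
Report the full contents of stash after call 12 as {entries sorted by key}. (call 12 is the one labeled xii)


% 1. stash.fetch(k=da) : snesla
% 2. stash.setk(k=cruste, v=-326) : nil
% 3. tally.load(x=61) : 61
% 4. tally.reciproc() : 1/61
% 5. tally.shrink(x=25/6) : -1519/366
% 6. tally.fold(x=13/11) : -19747/4026
% 7. stash.setk(k=deca, v=%0) : nil
% 8. stash.setk(k=rudep, v=2219-05-07) : nil
% 9. stash.fetch(k=rudep) : 2219-05-07
% 10. stash.setk(k=cruste, v=%0) : -326
% 11. stash.setk(k=stump, v=1939-09-23) : nil
% 12. stash.setk(k=wucra, v=bruvog) : nil

Answer: {cruste=2219-05-07, da=snesla, deca=-19747/4026, rudep=2219-05-07, stump=1939-09-23, wucra=bruvog}
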